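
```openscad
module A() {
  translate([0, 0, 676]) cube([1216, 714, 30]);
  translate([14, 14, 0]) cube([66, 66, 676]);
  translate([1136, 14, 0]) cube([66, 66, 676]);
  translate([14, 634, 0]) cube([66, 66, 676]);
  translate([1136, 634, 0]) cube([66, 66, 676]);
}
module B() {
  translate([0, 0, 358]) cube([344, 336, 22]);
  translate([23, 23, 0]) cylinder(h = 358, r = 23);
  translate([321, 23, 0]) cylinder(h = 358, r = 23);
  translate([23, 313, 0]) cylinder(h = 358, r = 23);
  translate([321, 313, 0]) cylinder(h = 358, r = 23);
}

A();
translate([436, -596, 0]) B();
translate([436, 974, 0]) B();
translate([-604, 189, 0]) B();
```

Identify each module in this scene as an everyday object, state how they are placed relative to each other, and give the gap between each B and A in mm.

A is a table. B is a stool. Three stools sit around the table at the −y, +y, −x sides. The gap between each stool and the table is 260 mm.

Each stool's nearest face is 260 mm from the table's bounding box.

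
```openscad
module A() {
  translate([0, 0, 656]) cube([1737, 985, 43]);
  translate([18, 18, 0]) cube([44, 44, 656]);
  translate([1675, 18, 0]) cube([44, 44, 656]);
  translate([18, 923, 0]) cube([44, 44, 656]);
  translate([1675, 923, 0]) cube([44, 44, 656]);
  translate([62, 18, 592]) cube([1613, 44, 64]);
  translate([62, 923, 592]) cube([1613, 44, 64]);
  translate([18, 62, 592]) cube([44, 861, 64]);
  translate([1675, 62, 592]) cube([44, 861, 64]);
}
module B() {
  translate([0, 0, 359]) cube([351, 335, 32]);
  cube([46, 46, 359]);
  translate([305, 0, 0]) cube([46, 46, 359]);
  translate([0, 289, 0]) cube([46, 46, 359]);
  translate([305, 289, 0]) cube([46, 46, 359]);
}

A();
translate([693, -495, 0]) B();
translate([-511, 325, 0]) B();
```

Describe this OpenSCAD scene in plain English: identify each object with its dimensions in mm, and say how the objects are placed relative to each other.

A is a table: top 1737 mm (x) × 985 mm (y), 43 mm thick, upper face at z = 699 mm, on four 44×44 mm square legs, each inset 18 mm from the nearest pair of top edges, running from z = 0 to the bottom of the top. Four apron rails, 44 mm thick and 64 mm tall, run between adjacent legs with their top edges flush with the underside of the top and their outer faces flush with the legs' outer faces.

B is a simple wooden stool: a rectangular seat 351 mm (x) by 335 mm (y), 32 mm thick, top face at z = 391 mm, on four square legs, each 46×46 mm in cross-section. The legs rest on z = 0, each flush with a corner of the seat.

Two stools sit around the table at the −y, −x sides.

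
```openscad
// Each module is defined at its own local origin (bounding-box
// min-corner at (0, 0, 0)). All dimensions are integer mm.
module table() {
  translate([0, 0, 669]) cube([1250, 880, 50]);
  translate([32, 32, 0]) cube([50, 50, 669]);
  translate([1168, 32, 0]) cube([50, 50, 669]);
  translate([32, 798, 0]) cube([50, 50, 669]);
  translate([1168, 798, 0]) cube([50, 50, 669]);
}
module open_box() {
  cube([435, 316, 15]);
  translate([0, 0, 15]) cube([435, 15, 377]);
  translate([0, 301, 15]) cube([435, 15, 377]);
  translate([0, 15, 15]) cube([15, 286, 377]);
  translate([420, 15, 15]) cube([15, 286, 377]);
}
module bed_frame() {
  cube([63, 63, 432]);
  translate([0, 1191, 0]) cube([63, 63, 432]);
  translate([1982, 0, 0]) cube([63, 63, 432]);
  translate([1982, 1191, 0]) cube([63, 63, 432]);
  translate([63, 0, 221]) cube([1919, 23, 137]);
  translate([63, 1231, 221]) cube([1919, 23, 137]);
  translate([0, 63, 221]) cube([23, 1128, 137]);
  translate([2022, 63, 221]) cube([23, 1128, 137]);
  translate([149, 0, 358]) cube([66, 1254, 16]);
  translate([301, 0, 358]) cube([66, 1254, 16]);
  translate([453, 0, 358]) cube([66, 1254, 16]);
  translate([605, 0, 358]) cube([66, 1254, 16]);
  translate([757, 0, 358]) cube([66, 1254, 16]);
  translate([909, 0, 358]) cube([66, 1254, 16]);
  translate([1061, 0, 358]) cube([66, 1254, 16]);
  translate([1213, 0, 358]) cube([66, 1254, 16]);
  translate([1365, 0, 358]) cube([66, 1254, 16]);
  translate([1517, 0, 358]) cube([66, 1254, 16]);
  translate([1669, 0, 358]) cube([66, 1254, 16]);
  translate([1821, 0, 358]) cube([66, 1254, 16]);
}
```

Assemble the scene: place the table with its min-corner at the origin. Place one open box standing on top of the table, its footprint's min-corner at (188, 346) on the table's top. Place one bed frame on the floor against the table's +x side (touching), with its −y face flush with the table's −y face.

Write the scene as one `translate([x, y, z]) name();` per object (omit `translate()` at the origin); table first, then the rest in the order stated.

table();
translate([188, 346, 719]) open_box();
translate([1250, 0, 0]) bed_frame();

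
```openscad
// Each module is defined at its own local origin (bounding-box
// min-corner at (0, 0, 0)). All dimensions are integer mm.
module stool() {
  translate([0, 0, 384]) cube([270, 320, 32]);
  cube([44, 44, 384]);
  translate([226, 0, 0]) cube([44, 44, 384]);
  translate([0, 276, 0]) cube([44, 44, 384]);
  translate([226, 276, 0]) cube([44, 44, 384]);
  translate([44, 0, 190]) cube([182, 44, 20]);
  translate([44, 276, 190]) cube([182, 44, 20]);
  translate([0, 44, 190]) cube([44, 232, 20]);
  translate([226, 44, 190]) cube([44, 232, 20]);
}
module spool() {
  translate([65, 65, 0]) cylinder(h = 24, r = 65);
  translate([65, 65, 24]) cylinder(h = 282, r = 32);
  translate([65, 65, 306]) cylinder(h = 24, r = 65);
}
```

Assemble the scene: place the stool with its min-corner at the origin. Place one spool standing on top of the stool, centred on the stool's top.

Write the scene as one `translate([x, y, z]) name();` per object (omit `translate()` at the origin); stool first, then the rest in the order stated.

stool();
translate([70, 95, 416]) spool();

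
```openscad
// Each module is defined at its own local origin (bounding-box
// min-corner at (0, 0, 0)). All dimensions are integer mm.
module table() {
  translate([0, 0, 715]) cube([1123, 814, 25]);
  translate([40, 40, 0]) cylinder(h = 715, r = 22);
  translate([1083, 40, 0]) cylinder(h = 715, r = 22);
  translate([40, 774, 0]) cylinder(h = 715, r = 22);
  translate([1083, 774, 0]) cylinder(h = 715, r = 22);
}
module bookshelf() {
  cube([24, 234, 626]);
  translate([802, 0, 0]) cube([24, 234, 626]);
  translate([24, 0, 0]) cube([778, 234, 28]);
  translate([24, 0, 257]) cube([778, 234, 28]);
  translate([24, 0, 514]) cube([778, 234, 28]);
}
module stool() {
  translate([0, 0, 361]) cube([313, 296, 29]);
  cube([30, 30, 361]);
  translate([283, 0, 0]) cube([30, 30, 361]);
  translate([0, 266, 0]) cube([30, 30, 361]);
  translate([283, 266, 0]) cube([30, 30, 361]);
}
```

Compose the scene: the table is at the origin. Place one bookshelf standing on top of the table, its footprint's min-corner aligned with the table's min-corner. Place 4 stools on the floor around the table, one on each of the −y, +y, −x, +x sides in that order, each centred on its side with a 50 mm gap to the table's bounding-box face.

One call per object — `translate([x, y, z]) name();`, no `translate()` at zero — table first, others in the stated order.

table();
translate([0, 0, 740]) bookshelf();
translate([405, -346, 0]) stool();
translate([405, 864, 0]) stool();
translate([-363, 259, 0]) stool();
translate([1173, 259, 0]) stool();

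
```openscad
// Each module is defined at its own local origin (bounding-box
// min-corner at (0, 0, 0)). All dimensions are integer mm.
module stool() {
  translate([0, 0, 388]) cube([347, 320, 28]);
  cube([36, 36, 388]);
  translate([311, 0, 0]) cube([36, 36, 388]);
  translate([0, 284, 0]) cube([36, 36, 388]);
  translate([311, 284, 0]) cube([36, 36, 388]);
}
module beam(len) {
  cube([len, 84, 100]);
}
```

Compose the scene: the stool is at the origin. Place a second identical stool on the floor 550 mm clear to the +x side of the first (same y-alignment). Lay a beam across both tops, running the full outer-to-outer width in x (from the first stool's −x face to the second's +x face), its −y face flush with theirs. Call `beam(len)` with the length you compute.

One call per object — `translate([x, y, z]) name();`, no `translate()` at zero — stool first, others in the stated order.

stool();
translate([897, 0, 0]) stool();
translate([0, 0, 416]) beam(1244);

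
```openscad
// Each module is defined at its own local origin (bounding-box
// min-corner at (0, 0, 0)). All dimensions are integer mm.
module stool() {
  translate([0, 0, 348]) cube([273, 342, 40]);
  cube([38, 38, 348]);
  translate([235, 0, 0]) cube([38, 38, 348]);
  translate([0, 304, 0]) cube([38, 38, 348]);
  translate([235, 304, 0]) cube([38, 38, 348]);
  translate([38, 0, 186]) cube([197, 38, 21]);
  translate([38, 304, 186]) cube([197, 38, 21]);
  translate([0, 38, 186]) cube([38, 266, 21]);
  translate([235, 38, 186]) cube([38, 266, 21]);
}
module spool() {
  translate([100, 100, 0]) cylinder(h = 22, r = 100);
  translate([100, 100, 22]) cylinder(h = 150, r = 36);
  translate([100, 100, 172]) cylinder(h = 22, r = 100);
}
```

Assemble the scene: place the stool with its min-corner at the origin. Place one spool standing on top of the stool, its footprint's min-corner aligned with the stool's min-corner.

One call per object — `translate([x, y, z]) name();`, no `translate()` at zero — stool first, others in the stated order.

stool();
translate([0, 0, 388]) spool();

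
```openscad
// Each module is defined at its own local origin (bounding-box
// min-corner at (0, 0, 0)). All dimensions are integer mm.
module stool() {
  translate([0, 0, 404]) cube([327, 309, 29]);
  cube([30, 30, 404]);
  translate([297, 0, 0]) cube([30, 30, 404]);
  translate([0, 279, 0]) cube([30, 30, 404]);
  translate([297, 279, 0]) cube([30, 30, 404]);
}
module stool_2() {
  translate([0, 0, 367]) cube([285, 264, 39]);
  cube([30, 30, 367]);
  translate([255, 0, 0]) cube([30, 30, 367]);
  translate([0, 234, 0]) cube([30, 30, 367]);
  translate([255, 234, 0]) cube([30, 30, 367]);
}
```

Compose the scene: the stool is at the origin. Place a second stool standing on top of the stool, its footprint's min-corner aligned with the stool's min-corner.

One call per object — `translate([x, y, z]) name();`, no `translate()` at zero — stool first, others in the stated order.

stool();
translate([0, 0, 433]) stool_2();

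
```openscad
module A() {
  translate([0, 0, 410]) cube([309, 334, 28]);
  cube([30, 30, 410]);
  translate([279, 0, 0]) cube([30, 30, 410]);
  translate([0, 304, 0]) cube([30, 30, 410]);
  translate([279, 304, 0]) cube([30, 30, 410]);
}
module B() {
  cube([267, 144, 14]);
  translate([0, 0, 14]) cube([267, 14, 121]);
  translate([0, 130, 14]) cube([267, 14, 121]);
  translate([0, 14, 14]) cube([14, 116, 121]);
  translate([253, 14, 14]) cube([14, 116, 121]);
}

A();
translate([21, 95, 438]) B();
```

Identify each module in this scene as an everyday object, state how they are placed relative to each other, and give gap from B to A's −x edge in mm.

The open box's min-x is at 21; the stool's min-x is 0; gap = 21 mm.

A is a stool. B is an open box. The open box is on top of the stool, centred. The gap from the open box to the stool's −x edge is 21 mm.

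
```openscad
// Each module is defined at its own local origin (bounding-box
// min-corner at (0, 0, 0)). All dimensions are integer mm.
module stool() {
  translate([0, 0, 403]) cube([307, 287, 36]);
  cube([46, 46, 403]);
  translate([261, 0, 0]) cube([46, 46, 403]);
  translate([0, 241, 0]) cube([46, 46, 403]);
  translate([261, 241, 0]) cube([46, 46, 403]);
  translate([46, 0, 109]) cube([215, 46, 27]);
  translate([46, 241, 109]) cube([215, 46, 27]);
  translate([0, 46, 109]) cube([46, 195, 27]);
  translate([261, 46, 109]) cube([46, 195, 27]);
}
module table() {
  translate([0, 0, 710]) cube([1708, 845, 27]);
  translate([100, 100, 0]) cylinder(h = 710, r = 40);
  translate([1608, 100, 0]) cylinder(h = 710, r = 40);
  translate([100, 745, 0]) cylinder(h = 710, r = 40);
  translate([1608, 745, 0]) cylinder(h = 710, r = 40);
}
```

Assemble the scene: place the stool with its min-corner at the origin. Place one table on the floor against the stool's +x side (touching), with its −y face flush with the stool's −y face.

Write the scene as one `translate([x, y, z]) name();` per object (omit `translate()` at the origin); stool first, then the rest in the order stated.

stool();
translate([307, 0, 0]) table();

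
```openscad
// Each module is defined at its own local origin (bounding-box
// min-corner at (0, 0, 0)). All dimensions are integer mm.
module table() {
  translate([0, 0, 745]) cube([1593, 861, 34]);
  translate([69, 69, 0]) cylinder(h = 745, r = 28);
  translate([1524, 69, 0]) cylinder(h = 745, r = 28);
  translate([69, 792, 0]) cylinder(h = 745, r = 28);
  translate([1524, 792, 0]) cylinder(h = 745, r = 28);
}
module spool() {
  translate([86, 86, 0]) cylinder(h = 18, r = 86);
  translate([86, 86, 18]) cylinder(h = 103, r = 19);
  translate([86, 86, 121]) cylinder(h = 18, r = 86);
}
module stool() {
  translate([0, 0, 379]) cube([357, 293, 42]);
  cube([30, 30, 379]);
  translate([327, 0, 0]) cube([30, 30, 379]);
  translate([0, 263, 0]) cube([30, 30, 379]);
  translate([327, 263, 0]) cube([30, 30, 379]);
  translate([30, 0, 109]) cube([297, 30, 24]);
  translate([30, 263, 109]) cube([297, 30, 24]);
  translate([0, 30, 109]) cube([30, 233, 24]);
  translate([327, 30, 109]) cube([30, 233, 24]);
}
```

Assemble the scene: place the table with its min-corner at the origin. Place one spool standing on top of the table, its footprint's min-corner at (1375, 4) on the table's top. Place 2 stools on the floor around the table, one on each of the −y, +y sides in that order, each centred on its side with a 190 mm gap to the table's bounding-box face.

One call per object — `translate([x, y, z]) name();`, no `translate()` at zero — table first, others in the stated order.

table();
translate([1375, 4, 779]) spool();
translate([618, -483, 0]) stool();
translate([618, 1051, 0]) stool();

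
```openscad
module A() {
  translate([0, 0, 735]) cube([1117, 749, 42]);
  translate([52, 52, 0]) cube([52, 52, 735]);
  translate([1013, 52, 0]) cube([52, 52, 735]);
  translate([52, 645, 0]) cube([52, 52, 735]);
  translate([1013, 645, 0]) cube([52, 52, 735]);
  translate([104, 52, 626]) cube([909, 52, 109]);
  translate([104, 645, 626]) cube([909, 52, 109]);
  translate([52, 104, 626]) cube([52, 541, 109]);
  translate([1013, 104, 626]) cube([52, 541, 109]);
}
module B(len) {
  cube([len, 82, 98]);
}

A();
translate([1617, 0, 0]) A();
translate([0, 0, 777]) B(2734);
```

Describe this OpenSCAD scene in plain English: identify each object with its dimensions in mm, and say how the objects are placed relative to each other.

A is a rectangular dining table. The top is 1117×749×42 mm with its upper surface at z = 777 mm. It stands on four 52×52 mm square legs, each inset 52 mm from the nearest pair of top edges, running from the floor to the underside of the top. Four apron rails, 52 mm thick and 109 mm tall, run between adjacent legs with their top edges flush with the underside of the top and their outer faces flush with the legs' outer faces.

B is a rectangular beam 2734 mm long (x), 82 mm deep (y), 98 mm thick (z).

The beam spans the tops of two tables placed 500 mm apart, resting at z = 777 mm.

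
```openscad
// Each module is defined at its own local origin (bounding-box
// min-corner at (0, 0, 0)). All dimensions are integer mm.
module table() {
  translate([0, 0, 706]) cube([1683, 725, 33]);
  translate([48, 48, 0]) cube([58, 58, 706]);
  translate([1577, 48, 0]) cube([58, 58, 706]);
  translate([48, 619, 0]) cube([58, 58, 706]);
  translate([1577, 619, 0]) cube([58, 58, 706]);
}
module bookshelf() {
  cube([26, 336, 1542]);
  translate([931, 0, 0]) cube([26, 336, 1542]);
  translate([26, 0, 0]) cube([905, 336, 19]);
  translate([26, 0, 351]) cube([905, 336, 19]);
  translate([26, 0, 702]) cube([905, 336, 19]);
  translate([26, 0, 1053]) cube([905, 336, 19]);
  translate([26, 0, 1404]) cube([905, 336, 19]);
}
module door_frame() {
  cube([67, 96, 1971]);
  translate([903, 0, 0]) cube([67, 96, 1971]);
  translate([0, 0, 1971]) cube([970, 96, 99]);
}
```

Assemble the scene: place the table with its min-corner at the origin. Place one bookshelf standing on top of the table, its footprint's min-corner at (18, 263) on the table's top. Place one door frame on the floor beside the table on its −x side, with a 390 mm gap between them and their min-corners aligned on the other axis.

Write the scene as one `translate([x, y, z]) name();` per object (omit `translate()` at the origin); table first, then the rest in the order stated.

table();
translate([18, 263, 739]) bookshelf();
translate([-1360, 0, 0]) door_frame();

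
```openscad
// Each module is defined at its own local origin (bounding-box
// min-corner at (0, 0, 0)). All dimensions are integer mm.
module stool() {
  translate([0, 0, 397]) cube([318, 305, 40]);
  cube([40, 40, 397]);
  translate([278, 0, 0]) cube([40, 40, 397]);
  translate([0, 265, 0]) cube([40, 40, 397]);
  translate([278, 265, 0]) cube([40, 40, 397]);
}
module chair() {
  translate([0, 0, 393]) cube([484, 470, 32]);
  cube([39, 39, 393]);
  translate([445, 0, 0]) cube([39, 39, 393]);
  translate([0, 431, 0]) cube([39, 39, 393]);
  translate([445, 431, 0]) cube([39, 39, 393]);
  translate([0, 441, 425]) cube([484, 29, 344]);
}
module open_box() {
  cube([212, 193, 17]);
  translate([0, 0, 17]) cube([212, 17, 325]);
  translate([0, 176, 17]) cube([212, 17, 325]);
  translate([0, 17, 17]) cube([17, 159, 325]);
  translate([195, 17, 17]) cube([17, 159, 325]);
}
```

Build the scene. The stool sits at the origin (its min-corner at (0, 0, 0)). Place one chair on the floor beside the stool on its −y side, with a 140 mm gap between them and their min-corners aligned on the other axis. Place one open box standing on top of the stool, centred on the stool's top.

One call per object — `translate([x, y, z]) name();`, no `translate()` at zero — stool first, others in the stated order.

stool();
translate([0, -610, 0]) chair();
translate([53, 56, 437]) open_box();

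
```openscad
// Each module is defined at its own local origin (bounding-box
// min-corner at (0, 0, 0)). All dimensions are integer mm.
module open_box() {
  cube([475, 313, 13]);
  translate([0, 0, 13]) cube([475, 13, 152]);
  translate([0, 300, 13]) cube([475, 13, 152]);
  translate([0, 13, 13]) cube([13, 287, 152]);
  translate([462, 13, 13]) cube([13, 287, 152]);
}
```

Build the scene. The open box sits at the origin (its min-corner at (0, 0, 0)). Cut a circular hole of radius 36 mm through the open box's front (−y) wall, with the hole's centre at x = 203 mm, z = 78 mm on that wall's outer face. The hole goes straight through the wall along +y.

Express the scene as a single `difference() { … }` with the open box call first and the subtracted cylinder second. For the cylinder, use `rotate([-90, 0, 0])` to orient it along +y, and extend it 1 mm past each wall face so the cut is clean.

difference() {
  open_box();
  translate([203, -1, 78]) rotate([-90, 0, 0]) cylinder(h = 15, r = 36);
}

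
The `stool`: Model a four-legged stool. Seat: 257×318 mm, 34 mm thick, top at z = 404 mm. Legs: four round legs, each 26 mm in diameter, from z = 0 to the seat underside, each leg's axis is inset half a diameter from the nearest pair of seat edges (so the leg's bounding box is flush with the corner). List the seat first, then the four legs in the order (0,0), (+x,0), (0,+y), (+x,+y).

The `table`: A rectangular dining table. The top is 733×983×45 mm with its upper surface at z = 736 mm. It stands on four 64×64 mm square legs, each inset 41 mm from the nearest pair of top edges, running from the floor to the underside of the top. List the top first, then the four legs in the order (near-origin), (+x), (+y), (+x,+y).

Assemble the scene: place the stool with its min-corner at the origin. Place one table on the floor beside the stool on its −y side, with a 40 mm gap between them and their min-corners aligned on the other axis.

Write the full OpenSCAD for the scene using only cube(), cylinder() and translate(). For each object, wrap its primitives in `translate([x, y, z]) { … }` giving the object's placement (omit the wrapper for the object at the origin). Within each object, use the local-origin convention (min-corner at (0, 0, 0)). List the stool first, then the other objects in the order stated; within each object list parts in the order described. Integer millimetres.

translate([0, 0, 370]) cube([257, 318, 34]);
translate([13, 13, 0]) cylinder(h = 370, r = 13);
translate([244, 13, 0]) cylinder(h = 370, r = 13);
translate([13, 305, 0]) cylinder(h = 370, r = 13);
translate([244, 305, 0]) cylinder(h = 370, r = 13);
translate([0, -1023, 0]) {
  translate([0, 0, 691]) cube([733, 983, 45]);
  translate([41, 41, 0]) cube([64, 64, 691]);
  translate([628, 41, 0]) cube([64, 64, 691]);
  translate([41, 878, 0]) cube([64, 64, 691]);
  translate([628, 878, 0]) cube([64, 64, 691]);
}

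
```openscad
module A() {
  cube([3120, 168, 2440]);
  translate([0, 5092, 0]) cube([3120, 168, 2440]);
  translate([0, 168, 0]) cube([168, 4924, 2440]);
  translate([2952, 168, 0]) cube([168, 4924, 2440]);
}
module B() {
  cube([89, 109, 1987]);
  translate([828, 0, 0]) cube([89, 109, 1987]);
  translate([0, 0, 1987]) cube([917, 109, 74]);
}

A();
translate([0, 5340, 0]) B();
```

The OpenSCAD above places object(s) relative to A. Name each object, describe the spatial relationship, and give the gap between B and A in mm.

A is a house frame. B is a door frame. The door frame is on the floor beside the house frame on its +y side. The gap between the door frame and the house frame is 80 mm.

The door frame's nearest face is 80 mm from the house frame's +y face.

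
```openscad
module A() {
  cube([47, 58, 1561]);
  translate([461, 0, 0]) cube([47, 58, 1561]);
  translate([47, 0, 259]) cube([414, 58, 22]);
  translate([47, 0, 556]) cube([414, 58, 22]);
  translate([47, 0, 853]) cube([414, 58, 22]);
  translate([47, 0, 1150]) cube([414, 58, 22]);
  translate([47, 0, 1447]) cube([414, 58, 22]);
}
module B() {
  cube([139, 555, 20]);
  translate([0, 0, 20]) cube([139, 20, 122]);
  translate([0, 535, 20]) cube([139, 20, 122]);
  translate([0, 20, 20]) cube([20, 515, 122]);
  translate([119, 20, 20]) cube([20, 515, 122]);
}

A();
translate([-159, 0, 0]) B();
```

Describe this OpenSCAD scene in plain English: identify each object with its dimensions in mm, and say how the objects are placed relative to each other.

A is a straight ladder. Two 47×58 mm vertical rails, 1561 mm tall, stand 508 mm apart (outside-to-outside) with their front faces coplanar on the −y side. 5 rungs, each 58 mm deep and 22 mm tall, span between the inner faces of the rails, front faces flush with the rails. The lowest rung's underside is at z = 259 mm and rungs are spaced 297 mm apart (underside to underside).

B is an open-topped rectangular box: outside dimensions 139×555×142 mm, with a uniform wall and base thickness of 20 mm. The base is a full 139×555 slab on the floor; four walls sit on top of the base. The front and back walls (the −y and +y sides) span the full width; the two side walls fit between them.

The open box is on the floor beside the ladder on its −x side.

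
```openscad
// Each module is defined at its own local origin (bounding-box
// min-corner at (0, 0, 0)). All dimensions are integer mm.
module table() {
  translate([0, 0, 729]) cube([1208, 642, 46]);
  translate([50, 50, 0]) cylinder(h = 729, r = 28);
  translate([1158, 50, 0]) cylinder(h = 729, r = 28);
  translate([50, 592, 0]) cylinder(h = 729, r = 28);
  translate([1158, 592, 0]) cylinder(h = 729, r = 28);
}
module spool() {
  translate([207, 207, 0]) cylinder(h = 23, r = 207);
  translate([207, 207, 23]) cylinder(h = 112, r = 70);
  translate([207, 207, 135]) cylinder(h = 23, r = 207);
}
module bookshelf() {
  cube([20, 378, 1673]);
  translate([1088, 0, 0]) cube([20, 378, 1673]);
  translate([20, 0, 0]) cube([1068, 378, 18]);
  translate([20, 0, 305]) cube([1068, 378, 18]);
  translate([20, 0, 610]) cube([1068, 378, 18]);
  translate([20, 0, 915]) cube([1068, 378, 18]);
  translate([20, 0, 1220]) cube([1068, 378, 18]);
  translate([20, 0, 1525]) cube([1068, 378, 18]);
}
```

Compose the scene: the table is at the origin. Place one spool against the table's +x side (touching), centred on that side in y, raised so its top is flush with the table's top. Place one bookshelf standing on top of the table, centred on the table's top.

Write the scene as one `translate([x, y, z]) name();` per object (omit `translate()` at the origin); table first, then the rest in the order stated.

table();
translate([1208, 114, 617]) spool();
translate([50, 132, 775]) bookshelf();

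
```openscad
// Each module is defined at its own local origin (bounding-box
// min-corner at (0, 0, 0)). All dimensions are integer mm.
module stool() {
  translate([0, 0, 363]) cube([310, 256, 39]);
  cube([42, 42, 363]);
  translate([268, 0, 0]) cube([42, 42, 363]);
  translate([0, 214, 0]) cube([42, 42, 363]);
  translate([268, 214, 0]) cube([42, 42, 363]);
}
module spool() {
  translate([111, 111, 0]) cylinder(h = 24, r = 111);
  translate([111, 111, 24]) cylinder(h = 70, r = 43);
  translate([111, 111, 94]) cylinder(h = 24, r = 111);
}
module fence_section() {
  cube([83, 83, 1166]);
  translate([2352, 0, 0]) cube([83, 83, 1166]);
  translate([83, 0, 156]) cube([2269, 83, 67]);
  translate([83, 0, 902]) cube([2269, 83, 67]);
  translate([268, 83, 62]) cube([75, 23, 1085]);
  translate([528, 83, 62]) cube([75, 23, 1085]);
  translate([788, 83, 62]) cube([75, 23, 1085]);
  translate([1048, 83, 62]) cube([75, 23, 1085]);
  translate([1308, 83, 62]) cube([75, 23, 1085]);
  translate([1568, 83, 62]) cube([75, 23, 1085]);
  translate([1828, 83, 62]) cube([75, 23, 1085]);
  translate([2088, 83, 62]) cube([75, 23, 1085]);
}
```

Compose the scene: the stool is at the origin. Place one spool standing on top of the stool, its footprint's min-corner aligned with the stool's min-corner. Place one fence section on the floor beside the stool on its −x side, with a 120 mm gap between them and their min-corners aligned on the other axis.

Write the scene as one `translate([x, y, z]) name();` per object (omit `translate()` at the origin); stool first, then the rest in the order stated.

stool();
translate([0, 0, 402]) spool();
translate([-2555, 0, 0]) fence_section();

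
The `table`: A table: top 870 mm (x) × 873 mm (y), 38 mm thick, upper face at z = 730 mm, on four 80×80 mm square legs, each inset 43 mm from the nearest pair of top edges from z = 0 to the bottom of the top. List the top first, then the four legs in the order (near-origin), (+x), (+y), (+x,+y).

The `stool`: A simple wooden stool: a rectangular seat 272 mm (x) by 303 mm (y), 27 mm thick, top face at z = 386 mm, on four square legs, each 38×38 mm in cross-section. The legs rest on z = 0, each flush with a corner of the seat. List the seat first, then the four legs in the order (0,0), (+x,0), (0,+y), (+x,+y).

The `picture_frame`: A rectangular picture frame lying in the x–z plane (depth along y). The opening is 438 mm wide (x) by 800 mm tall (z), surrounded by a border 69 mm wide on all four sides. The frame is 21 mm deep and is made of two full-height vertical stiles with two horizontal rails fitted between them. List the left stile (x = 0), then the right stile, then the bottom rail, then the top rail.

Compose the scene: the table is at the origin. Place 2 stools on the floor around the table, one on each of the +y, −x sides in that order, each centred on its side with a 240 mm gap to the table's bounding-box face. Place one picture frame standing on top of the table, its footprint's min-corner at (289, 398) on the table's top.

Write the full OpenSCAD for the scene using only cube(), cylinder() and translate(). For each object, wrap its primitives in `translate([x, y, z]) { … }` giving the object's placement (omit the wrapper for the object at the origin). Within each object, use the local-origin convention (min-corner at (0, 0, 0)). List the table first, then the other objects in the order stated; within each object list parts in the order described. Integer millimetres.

translate([0, 0, 692]) cube([870, 873, 38]);
translate([43, 43, 0]) cube([80, 80, 692]);
translate([747, 43, 0]) cube([80, 80, 692]);
translate([43, 750, 0]) cube([80, 80, 692]);
translate([747, 750, 0]) cube([80, 80, 692]);
translate([299, 1113, 0]) {
  translate([0, 0, 359]) cube([272, 303, 27]);
  cube([38, 38, 359]);
  translate([234, 0, 0]) cube([38, 38, 359]);
  translate([0, 265, 0]) cube([38, 38, 359]);
  translate([234, 265, 0]) cube([38, 38, 359]);
}
translate([-512, 285, 0]) {
  translate([0, 0, 359]) cube([272, 303, 27]);
  cube([38, 38, 359]);
  translate([234, 0, 0]) cube([38, 38, 359]);
  translate([0, 265, 0]) cube([38, 38, 359]);
  translate([234, 265, 0]) cube([38, 38, 359]);
}
translate([289, 398, 730]) {
  cube([69, 21, 938]);
  translate([507, 0, 0]) cube([69, 21, 938]);
  translate([69, 0, 0]) cube([438, 21, 69]);
  translate([69, 0, 869]) cube([438, 21, 69]);
}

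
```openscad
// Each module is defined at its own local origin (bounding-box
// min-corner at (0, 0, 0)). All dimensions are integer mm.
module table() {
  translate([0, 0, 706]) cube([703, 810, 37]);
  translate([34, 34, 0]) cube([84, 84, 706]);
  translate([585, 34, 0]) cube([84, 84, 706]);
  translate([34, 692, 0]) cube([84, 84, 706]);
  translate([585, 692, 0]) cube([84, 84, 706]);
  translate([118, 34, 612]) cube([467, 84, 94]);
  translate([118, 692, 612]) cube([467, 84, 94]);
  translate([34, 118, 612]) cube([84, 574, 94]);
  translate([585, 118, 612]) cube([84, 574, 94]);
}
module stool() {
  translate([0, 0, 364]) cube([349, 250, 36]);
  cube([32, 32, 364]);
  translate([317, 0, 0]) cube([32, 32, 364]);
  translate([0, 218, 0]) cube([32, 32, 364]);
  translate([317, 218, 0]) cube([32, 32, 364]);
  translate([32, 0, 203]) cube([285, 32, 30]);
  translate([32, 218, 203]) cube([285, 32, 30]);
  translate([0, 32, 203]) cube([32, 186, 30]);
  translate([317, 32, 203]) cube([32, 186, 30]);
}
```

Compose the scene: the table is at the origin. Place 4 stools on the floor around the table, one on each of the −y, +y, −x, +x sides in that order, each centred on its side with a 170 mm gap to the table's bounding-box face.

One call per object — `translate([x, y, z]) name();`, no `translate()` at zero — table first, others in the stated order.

table();
translate([177, -420, 0]) stool();
translate([177, 980, 0]) stool();
translate([-519, 280, 0]) stool();
translate([873, 280, 0]) stool();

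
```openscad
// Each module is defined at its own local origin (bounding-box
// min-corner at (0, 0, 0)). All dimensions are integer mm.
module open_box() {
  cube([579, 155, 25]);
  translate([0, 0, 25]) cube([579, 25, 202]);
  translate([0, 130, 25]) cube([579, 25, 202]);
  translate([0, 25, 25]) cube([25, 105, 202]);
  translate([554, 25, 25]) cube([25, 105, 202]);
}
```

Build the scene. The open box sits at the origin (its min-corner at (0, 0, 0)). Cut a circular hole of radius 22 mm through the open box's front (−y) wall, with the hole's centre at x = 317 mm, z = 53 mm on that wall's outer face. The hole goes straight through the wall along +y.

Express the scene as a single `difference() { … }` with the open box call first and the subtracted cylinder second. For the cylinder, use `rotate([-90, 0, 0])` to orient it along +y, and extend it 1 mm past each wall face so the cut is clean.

difference() {
  open_box();
  translate([317, -1, 53]) rotate([-90, 0, 0]) cylinder(h = 27, r = 22);
}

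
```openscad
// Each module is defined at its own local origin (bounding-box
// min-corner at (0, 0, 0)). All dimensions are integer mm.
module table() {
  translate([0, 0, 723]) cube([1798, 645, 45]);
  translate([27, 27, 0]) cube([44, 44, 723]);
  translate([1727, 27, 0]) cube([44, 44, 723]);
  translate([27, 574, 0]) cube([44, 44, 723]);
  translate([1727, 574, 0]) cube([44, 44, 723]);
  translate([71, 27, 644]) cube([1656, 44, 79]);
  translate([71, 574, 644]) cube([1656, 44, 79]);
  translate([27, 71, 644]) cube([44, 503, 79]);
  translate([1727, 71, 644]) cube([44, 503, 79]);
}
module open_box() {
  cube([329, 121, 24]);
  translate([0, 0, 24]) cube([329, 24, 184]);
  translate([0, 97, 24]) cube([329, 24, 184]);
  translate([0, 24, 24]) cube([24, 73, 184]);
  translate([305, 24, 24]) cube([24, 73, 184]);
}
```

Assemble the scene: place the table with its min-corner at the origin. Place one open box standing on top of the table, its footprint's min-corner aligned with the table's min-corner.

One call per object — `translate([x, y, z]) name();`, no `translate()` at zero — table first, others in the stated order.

table();
translate([0, 0, 768]) open_box();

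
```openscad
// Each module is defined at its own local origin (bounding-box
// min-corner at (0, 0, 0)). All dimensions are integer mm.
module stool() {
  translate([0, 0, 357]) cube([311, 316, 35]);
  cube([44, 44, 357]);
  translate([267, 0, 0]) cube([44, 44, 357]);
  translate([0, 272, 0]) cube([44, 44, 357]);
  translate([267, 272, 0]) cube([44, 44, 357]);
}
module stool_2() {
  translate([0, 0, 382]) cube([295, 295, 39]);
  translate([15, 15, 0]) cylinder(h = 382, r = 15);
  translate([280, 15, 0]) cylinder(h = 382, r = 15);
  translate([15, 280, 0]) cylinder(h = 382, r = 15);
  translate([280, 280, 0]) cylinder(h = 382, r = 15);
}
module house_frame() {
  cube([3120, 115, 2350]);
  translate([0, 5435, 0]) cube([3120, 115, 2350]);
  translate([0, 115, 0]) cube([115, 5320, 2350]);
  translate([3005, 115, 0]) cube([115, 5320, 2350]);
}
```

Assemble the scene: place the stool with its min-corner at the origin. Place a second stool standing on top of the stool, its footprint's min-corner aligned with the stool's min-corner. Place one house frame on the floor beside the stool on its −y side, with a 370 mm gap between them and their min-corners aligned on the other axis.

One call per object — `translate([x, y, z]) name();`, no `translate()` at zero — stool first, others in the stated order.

stool();
translate([0, 0, 392]) stool_2();
translate([0, -5920, 0]) house_frame();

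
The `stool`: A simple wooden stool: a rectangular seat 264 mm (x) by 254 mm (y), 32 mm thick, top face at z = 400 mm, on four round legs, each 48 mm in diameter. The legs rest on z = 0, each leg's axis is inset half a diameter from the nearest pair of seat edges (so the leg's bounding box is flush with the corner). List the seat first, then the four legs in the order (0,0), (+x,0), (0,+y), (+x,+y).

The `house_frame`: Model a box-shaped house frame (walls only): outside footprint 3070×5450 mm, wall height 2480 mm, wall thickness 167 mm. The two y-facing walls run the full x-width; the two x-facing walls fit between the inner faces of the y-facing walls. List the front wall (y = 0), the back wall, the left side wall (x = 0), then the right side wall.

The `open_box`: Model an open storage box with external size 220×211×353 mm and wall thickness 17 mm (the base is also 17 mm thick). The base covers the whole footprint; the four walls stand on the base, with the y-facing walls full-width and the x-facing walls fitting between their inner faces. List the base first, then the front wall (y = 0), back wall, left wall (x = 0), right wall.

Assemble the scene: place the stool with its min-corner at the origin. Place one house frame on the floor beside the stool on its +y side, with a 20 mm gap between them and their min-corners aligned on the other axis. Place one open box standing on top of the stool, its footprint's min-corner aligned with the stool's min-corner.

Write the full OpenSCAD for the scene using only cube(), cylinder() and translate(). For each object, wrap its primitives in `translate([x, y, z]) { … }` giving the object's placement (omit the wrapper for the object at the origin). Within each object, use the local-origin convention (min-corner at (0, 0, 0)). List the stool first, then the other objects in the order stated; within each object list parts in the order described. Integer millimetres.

translate([0, 0, 368]) cube([264, 254, 32]);
translate([24, 24, 0]) cylinder(h = 368, r = 24);
translate([240, 24, 0]) cylinder(h = 368, r = 24);
translate([24, 230, 0]) cylinder(h = 368, r = 24);
translate([240, 230, 0]) cylinder(h = 368, r = 24);
translate([0, 274, 0]) {
  cube([3070, 167, 2480]);
  translate([0, 5283, 0]) cube([3070, 167, 2480]);
  translate([0, 167, 0]) cube([167, 5116, 2480]);
  translate([2903, 167, 0]) cube([167, 5116, 2480]);
}
translate([0, 0, 400]) {
  cube([220, 211, 17]);
  translate([0, 0, 17]) cube([220, 17, 336]);
  translate([0, 194, 17]) cube([220, 17, 336]);
  translate([0, 17, 17]) cube([17, 177, 336]);
  translate([203, 17, 17]) cube([17, 177, 336]);
}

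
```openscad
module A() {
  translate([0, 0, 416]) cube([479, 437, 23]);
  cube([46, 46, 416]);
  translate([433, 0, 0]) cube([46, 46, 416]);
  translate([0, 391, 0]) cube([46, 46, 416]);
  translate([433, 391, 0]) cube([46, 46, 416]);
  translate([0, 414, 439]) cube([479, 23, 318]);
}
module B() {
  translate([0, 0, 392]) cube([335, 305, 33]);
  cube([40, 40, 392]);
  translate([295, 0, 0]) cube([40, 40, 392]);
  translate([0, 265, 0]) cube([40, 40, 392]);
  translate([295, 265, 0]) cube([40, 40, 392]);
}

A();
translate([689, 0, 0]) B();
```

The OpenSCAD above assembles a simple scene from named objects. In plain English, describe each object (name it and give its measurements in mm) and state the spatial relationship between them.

A is a chair: 479×437 mm seat, 23 mm thick, top at z = 439 mm, on four 46 mm square corner legs flush with the seat edges. A 23 mm thick backrest slab spans the full seat width, extending 318 mm above the seat top, its back face flush with the seat's +y edge.

B is a simple wooden stool: a rectangular seat 335 mm (x) by 305 mm (y), 33 mm thick, top face at z = 425 mm, on four square legs, each 40×40 mm in cross-section. The legs rest on z = 0, each flush with a corner of the seat.

The stool is on the floor beside the chair on its +x side.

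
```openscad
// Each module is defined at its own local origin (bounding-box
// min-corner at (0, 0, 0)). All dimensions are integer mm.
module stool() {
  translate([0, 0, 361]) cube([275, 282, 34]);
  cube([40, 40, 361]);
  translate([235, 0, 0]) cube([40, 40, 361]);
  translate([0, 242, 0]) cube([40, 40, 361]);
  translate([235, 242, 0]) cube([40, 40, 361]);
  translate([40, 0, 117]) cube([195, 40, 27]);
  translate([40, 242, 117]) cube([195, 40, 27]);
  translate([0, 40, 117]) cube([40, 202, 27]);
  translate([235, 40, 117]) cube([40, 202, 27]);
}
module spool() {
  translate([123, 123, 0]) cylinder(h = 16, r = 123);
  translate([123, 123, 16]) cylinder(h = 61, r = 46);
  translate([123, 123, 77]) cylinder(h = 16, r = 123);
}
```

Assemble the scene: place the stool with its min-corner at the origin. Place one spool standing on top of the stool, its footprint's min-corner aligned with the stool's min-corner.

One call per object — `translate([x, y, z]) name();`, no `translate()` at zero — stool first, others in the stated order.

stool();
translate([0, 0, 395]) spool();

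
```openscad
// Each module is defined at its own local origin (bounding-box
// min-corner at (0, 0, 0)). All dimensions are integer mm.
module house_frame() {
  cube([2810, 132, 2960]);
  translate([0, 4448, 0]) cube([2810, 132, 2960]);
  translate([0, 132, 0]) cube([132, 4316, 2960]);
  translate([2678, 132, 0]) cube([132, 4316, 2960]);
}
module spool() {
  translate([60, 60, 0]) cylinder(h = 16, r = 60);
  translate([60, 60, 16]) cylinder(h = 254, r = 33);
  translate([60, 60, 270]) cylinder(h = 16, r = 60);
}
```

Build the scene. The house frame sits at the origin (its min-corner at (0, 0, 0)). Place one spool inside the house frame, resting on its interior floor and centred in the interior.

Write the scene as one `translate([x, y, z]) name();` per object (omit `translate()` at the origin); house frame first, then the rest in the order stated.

house_frame();
translate([1345, 2230, 0]) spool();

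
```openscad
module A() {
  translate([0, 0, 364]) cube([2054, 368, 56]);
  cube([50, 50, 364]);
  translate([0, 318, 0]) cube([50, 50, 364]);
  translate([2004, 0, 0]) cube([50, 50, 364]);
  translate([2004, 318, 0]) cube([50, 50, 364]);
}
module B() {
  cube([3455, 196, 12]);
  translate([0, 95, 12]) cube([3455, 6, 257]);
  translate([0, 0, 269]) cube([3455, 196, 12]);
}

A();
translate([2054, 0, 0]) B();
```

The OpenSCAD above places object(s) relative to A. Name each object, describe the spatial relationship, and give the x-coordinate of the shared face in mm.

The bench's +x face and the I-beam's −x face are both at x = 2054 mm.

A is a bench. B is an I-beam. The I-beam is against the bench's +x side, with their −y faces flush. The x-coordinate of the shared face is 2054 mm.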